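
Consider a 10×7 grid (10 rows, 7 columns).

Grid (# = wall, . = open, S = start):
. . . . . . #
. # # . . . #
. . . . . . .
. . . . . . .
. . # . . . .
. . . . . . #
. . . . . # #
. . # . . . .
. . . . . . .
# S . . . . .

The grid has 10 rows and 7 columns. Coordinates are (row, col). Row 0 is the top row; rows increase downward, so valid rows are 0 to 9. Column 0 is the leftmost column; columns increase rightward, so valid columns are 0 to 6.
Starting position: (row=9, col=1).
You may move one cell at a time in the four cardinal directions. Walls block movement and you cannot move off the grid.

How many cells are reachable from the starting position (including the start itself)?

BFS flood-fill from (row=9, col=1):
  Distance 0: (row=9, col=1)
  Distance 1: (row=8, col=1), (row=9, col=2)
  Distance 2: (row=7, col=1), (row=8, col=0), (row=8, col=2), (row=9, col=3)
  Distance 3: (row=6, col=1), (row=7, col=0), (row=8, col=3), (row=9, col=4)
  Distance 4: (row=5, col=1), (row=6, col=0), (row=6, col=2), (row=7, col=3), (row=8, col=4), (row=9, col=5)
  Distance 5: (row=4, col=1), (row=5, col=0), (row=5, col=2), (row=6, col=3), (row=7, col=4), (row=8, col=5), (row=9, col=6)
  Distance 6: (row=3, col=1), (row=4, col=0), (row=5, col=3), (row=6, col=4), (row=7, col=5), (row=8, col=6)
  Distance 7: (row=2, col=1), (row=3, col=0), (row=3, col=2), (row=4, col=3), (row=5, col=4), (row=7, col=6)
  Distance 8: (row=2, col=0), (row=2, col=2), (row=3, col=3), (row=4, col=4), (row=5, col=5)
  Distance 9: (row=1, col=0), (row=2, col=3), (row=3, col=4), (row=4, col=5)
  Distance 10: (row=0, col=0), (row=1, col=3), (row=2, col=4), (row=3, col=5), (row=4, col=6)
  Distance 11: (row=0, col=1), (row=0, col=3), (row=1, col=4), (row=2, col=5), (row=3, col=6)
  Distance 12: (row=0, col=2), (row=0, col=4), (row=1, col=5), (row=2, col=6)
  Distance 13: (row=0, col=5)
Total reachable: 60 (grid has 60 open cells total)

Answer: Reachable cells: 60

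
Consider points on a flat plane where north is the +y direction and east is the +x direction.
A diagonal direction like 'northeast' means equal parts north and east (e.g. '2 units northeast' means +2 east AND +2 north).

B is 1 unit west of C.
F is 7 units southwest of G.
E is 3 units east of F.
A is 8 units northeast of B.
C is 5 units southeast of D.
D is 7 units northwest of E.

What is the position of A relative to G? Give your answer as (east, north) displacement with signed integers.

Place G at the origin (east=0, north=0).
  F is 7 units southwest of G: delta (east=-7, north=-7); F at (east=-7, north=-7).
  E is 3 units east of F: delta (east=+3, north=+0); E at (east=-4, north=-7).
  D is 7 units northwest of E: delta (east=-7, north=+7); D at (east=-11, north=0).
  C is 5 units southeast of D: delta (east=+5, north=-5); C at (east=-6, north=-5).
  B is 1 unit west of C: delta (east=-1, north=+0); B at (east=-7, north=-5).
  A is 8 units northeast of B: delta (east=+8, north=+8); A at (east=1, north=3).
Therefore A relative to G: (east=1, north=3).

Answer: A is at (east=1, north=3) relative to G.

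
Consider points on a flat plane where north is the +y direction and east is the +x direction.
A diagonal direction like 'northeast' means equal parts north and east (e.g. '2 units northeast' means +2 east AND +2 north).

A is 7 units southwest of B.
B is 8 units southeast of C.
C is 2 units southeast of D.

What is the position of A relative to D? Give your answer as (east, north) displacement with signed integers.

Place D at the origin (east=0, north=0).
  C is 2 units southeast of D: delta (east=+2, north=-2); C at (east=2, north=-2).
  B is 8 units southeast of C: delta (east=+8, north=-8); B at (east=10, north=-10).
  A is 7 units southwest of B: delta (east=-7, north=-7); A at (east=3, north=-17).
Therefore A relative to D: (east=3, north=-17).

Answer: A is at (east=3, north=-17) relative to D.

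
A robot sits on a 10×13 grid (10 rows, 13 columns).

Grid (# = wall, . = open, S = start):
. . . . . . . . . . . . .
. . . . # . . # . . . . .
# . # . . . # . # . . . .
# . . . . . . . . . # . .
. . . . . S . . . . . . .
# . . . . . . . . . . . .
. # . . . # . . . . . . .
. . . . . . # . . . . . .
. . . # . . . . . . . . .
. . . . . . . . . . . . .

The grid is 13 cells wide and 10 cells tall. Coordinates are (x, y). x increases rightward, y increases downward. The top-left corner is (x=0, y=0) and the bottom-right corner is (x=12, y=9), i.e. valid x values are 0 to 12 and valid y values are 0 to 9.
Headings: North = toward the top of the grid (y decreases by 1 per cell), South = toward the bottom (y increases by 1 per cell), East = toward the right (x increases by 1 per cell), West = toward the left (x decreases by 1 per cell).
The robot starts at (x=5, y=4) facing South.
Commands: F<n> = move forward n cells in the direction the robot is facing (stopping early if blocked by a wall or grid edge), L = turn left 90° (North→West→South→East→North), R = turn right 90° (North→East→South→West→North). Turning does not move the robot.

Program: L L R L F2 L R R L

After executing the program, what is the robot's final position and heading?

Start: (x=5, y=4), facing South
  L: turn left, now facing East
  L: turn left, now facing North
  R: turn right, now facing East
  L: turn left, now facing North
  F2: move forward 2, now at (x=5, y=2)
  L: turn left, now facing West
  R: turn right, now facing North
  R: turn right, now facing East
  L: turn left, now facing North
Final: (x=5, y=2), facing North

Answer: Final position: (x=5, y=2), facing North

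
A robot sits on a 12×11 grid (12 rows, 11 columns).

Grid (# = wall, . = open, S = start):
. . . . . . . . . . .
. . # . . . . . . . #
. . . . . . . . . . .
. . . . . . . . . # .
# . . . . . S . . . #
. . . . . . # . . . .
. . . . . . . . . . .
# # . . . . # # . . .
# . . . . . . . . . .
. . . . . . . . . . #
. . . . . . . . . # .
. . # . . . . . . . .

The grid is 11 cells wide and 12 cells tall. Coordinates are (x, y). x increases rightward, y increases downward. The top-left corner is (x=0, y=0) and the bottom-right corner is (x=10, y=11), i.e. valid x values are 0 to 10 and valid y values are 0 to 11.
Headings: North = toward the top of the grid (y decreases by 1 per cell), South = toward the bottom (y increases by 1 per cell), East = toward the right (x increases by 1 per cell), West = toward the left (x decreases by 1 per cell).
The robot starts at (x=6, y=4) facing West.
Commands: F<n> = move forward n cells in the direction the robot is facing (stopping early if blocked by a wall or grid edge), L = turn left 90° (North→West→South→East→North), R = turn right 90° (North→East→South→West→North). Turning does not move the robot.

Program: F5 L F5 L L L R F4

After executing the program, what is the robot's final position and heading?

Answer: Final position: (x=1, y=2), facing North

Derivation:
Start: (x=6, y=4), facing West
  F5: move forward 5, now at (x=1, y=4)
  L: turn left, now facing South
  F5: move forward 2/5 (blocked), now at (x=1, y=6)
  L: turn left, now facing East
  L: turn left, now facing North
  L: turn left, now facing West
  R: turn right, now facing North
  F4: move forward 4, now at (x=1, y=2)
Final: (x=1, y=2), facing North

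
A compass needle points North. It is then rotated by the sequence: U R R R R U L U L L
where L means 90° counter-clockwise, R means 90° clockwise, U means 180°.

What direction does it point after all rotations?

Answer: Final heading: West

Derivation:
Start: North
  U (U-turn (180°)) -> South
  R (right (90° clockwise)) -> West
  R (right (90° clockwise)) -> North
  R (right (90° clockwise)) -> East
  R (right (90° clockwise)) -> South
  U (U-turn (180°)) -> North
  L (left (90° counter-clockwise)) -> West
  U (U-turn (180°)) -> East
  L (left (90° counter-clockwise)) -> North
  L (left (90° counter-clockwise)) -> West
Final: West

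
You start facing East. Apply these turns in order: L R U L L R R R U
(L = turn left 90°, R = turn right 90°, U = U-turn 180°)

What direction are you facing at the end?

Answer: Final heading: South

Derivation:
Start: East
  L (left (90° counter-clockwise)) -> North
  R (right (90° clockwise)) -> East
  U (U-turn (180°)) -> West
  L (left (90° counter-clockwise)) -> South
  L (left (90° counter-clockwise)) -> East
  R (right (90° clockwise)) -> South
  R (right (90° clockwise)) -> West
  R (right (90° clockwise)) -> North
  U (U-turn (180°)) -> South
Final: South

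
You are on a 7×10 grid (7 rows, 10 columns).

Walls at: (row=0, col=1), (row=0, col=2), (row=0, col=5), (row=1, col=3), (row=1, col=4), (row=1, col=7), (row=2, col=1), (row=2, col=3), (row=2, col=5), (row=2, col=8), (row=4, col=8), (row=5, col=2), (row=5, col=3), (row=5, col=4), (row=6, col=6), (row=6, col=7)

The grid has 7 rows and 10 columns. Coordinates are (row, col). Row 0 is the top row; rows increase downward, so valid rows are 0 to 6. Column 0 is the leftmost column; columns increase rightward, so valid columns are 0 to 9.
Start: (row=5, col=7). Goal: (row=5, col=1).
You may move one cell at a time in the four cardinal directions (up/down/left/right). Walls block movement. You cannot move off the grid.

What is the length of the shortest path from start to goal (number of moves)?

BFS from (row=5, col=7) until reaching (row=5, col=1):
  Distance 0: (row=5, col=7)
  Distance 1: (row=4, col=7), (row=5, col=6), (row=5, col=8)
  Distance 2: (row=3, col=7), (row=4, col=6), (row=5, col=5), (row=5, col=9), (row=6, col=8)
  Distance 3: (row=2, col=7), (row=3, col=6), (row=3, col=8), (row=4, col=5), (row=4, col=9), (row=6, col=5), (row=6, col=9)
  Distance 4: (row=2, col=6), (row=3, col=5), (row=3, col=9), (row=4, col=4), (row=6, col=4)
  Distance 5: (row=1, col=6), (row=2, col=9), (row=3, col=4), (row=4, col=3), (row=6, col=3)
  Distance 6: (row=0, col=6), (row=1, col=5), (row=1, col=9), (row=2, col=4), (row=3, col=3), (row=4, col=2), (row=6, col=2)
  Distance 7: (row=0, col=7), (row=0, col=9), (row=1, col=8), (row=3, col=2), (row=4, col=1), (row=6, col=1)
  Distance 8: (row=0, col=8), (row=2, col=2), (row=3, col=1), (row=4, col=0), (row=5, col=1), (row=6, col=0)  <- goal reached here
One shortest path (8 moves): (row=5, col=7) -> (row=5, col=6) -> (row=5, col=5) -> (row=4, col=5) -> (row=4, col=4) -> (row=4, col=3) -> (row=4, col=2) -> (row=4, col=1) -> (row=5, col=1)

Answer: Shortest path length: 8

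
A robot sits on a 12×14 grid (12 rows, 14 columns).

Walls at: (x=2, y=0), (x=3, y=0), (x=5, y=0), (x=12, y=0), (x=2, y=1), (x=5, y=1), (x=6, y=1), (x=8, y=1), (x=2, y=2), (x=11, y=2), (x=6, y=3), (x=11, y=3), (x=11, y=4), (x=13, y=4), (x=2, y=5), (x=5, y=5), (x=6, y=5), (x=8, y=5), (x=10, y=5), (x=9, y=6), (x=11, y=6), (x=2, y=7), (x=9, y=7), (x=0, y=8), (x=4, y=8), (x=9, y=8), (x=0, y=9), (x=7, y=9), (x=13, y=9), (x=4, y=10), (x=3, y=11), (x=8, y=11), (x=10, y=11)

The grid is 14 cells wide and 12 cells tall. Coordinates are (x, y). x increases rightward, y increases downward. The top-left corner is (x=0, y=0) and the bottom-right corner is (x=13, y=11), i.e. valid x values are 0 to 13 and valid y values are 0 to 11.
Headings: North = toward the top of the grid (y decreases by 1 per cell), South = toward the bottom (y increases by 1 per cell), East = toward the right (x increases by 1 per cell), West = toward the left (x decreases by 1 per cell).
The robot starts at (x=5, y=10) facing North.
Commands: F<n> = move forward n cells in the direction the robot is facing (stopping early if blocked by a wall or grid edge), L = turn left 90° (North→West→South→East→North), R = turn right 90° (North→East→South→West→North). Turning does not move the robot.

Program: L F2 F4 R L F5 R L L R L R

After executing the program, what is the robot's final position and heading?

Start: (x=5, y=10), facing North
  L: turn left, now facing West
  F2: move forward 0/2 (blocked), now at (x=5, y=10)
  F4: move forward 0/4 (blocked), now at (x=5, y=10)
  R: turn right, now facing North
  L: turn left, now facing West
  F5: move forward 0/5 (blocked), now at (x=5, y=10)
  R: turn right, now facing North
  L: turn left, now facing West
  L: turn left, now facing South
  R: turn right, now facing West
  L: turn left, now facing South
  R: turn right, now facing West
Final: (x=5, y=10), facing West

Answer: Final position: (x=5, y=10), facing West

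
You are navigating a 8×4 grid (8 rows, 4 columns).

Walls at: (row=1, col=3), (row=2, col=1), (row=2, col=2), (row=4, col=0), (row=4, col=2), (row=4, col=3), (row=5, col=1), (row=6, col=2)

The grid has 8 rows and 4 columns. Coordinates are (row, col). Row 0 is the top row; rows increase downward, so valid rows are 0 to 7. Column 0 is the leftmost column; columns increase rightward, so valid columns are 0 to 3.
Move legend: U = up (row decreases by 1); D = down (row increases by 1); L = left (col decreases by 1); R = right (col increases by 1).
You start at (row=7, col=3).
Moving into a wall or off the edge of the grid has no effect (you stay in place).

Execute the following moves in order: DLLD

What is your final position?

Start: (row=7, col=3)
  D (down): blocked, stay at (row=7, col=3)
  L (left): (row=7, col=3) -> (row=7, col=2)
  L (left): (row=7, col=2) -> (row=7, col=1)
  D (down): blocked, stay at (row=7, col=1)
Final: (row=7, col=1)

Answer: Final position: (row=7, col=1)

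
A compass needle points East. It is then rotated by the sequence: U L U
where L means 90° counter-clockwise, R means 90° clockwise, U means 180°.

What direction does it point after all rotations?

Answer: Final heading: North

Derivation:
Start: East
  U (U-turn (180°)) -> West
  L (left (90° counter-clockwise)) -> South
  U (U-turn (180°)) -> North
Final: North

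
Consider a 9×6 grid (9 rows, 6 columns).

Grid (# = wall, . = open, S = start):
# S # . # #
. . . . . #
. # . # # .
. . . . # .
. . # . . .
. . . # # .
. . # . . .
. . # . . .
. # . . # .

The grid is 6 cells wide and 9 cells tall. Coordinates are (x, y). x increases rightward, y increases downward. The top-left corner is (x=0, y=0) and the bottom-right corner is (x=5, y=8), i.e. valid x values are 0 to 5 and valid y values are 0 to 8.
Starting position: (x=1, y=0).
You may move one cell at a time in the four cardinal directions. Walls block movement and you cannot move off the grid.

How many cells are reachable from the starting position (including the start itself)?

BFS flood-fill from (x=1, y=0):
  Distance 0: (x=1, y=0)
  Distance 1: (x=1, y=1)
  Distance 2: (x=0, y=1), (x=2, y=1)
  Distance 3: (x=3, y=1), (x=0, y=2), (x=2, y=2)
  Distance 4: (x=3, y=0), (x=4, y=1), (x=0, y=3), (x=2, y=3)
  Distance 5: (x=1, y=3), (x=3, y=3), (x=0, y=4)
  Distance 6: (x=1, y=4), (x=3, y=4), (x=0, y=5)
  Distance 7: (x=4, y=4), (x=1, y=5), (x=0, y=6)
  Distance 8: (x=5, y=4), (x=2, y=5), (x=1, y=6), (x=0, y=7)
  Distance 9: (x=5, y=3), (x=5, y=5), (x=1, y=7), (x=0, y=8)
  Distance 10: (x=5, y=2), (x=5, y=6)
  Distance 11: (x=4, y=6), (x=5, y=7)
  Distance 12: (x=3, y=6), (x=4, y=7), (x=5, y=8)
  Distance 13: (x=3, y=7)
  Distance 14: (x=3, y=8)
  Distance 15: (x=2, y=8)
Total reachable: 38 (grid has 38 open cells total)

Answer: Reachable cells: 38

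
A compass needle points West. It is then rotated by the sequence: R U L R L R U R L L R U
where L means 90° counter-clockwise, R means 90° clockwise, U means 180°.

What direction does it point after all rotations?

Start: West
  R (right (90° clockwise)) -> North
  U (U-turn (180°)) -> South
  L (left (90° counter-clockwise)) -> East
  R (right (90° clockwise)) -> South
  L (left (90° counter-clockwise)) -> East
  R (right (90° clockwise)) -> South
  U (U-turn (180°)) -> North
  R (right (90° clockwise)) -> East
  L (left (90° counter-clockwise)) -> North
  L (left (90° counter-clockwise)) -> West
  R (right (90° clockwise)) -> North
  U (U-turn (180°)) -> South
Final: South

Answer: Final heading: South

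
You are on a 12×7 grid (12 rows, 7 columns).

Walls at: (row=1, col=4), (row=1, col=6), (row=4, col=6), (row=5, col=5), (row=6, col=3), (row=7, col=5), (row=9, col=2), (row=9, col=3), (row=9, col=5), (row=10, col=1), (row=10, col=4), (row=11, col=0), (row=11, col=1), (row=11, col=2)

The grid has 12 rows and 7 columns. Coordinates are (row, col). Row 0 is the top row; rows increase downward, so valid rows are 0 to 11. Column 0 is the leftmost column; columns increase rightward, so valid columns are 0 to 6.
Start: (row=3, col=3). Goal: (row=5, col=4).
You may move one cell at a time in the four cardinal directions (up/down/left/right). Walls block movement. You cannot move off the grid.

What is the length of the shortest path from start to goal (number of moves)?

Answer: Shortest path length: 3

Derivation:
BFS from (row=3, col=3) until reaching (row=5, col=4):
  Distance 0: (row=3, col=3)
  Distance 1: (row=2, col=3), (row=3, col=2), (row=3, col=4), (row=4, col=3)
  Distance 2: (row=1, col=3), (row=2, col=2), (row=2, col=4), (row=3, col=1), (row=3, col=5), (row=4, col=2), (row=4, col=4), (row=5, col=3)
  Distance 3: (row=0, col=3), (row=1, col=2), (row=2, col=1), (row=2, col=5), (row=3, col=0), (row=3, col=6), (row=4, col=1), (row=4, col=5), (row=5, col=2), (row=5, col=4)  <- goal reached here
One shortest path (3 moves): (row=3, col=3) -> (row=3, col=4) -> (row=4, col=4) -> (row=5, col=4)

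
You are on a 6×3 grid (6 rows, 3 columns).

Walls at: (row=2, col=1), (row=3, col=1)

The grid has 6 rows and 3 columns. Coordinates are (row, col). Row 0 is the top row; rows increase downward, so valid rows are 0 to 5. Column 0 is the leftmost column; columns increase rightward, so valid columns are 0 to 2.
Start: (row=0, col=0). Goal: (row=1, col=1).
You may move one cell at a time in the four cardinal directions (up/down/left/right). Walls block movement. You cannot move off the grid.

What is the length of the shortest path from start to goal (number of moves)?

Answer: Shortest path length: 2

Derivation:
BFS from (row=0, col=0) until reaching (row=1, col=1):
  Distance 0: (row=0, col=0)
  Distance 1: (row=0, col=1), (row=1, col=0)
  Distance 2: (row=0, col=2), (row=1, col=1), (row=2, col=0)  <- goal reached here
One shortest path (2 moves): (row=0, col=0) -> (row=0, col=1) -> (row=1, col=1)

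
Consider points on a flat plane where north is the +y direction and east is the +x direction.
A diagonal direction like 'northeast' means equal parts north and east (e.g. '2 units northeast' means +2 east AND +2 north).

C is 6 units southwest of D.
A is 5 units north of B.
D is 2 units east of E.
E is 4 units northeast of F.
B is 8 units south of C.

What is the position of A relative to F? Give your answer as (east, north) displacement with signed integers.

Place F at the origin (east=0, north=0).
  E is 4 units northeast of F: delta (east=+4, north=+4); E at (east=4, north=4).
  D is 2 units east of E: delta (east=+2, north=+0); D at (east=6, north=4).
  C is 6 units southwest of D: delta (east=-6, north=-6); C at (east=0, north=-2).
  B is 8 units south of C: delta (east=+0, north=-8); B at (east=0, north=-10).
  A is 5 units north of B: delta (east=+0, north=+5); A at (east=0, north=-5).
Therefore A relative to F: (east=0, north=-5).

Answer: A is at (east=0, north=-5) relative to F.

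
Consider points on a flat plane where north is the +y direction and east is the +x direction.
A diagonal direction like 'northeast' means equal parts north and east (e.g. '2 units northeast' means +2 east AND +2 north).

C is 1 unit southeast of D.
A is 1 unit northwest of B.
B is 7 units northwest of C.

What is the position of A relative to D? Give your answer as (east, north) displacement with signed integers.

Place D at the origin (east=0, north=0).
  C is 1 unit southeast of D: delta (east=+1, north=-1); C at (east=1, north=-1).
  B is 7 units northwest of C: delta (east=-7, north=+7); B at (east=-6, north=6).
  A is 1 unit northwest of B: delta (east=-1, north=+1); A at (east=-7, north=7).
Therefore A relative to D: (east=-7, north=7).

Answer: A is at (east=-7, north=7) relative to D.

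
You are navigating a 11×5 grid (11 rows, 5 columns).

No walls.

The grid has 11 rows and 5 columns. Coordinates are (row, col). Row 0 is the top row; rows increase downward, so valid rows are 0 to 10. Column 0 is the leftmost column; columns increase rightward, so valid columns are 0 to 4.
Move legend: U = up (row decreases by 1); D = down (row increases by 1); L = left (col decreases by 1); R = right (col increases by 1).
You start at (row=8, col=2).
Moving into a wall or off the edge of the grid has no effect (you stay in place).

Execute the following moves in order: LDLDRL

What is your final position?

Start: (row=8, col=2)
  L (left): (row=8, col=2) -> (row=8, col=1)
  D (down): (row=8, col=1) -> (row=9, col=1)
  L (left): (row=9, col=1) -> (row=9, col=0)
  D (down): (row=9, col=0) -> (row=10, col=0)
  R (right): (row=10, col=0) -> (row=10, col=1)
  L (left): (row=10, col=1) -> (row=10, col=0)
Final: (row=10, col=0)

Answer: Final position: (row=10, col=0)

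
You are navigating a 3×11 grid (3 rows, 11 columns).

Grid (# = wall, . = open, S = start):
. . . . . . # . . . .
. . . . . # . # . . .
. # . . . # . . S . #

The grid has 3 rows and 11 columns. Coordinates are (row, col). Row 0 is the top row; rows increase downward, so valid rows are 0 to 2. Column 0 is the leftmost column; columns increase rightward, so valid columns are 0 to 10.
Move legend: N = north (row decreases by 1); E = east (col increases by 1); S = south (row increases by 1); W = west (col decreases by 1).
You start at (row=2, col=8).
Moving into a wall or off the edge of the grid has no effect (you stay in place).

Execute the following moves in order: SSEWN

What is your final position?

Answer: Final position: (row=1, col=8)

Derivation:
Start: (row=2, col=8)
  S (south): blocked, stay at (row=2, col=8)
  S (south): blocked, stay at (row=2, col=8)
  E (east): (row=2, col=8) -> (row=2, col=9)
  W (west): (row=2, col=9) -> (row=2, col=8)
  N (north): (row=2, col=8) -> (row=1, col=8)
Final: (row=1, col=8)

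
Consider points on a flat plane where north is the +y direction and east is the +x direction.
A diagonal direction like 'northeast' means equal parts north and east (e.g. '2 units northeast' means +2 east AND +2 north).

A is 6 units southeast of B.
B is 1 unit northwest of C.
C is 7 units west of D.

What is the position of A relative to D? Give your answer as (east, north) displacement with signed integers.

Answer: A is at (east=-2, north=-5) relative to D.

Derivation:
Place D at the origin (east=0, north=0).
  C is 7 units west of D: delta (east=-7, north=+0); C at (east=-7, north=0).
  B is 1 unit northwest of C: delta (east=-1, north=+1); B at (east=-8, north=1).
  A is 6 units southeast of B: delta (east=+6, north=-6); A at (east=-2, north=-5).
Therefore A relative to D: (east=-2, north=-5).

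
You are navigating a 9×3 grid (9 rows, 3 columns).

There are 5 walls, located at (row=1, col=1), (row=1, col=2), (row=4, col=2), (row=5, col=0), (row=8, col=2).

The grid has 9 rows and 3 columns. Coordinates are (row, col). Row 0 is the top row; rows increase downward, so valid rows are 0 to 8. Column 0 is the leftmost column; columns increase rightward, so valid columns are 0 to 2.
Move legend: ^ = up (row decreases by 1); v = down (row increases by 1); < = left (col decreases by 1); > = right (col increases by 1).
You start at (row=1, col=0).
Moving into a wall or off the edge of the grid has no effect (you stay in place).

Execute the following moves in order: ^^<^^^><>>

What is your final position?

Answer: Final position: (row=0, col=2)

Derivation:
Start: (row=1, col=0)
  ^ (up): (row=1, col=0) -> (row=0, col=0)
  ^ (up): blocked, stay at (row=0, col=0)
  < (left): blocked, stay at (row=0, col=0)
  [×3]^ (up): blocked, stay at (row=0, col=0)
  > (right): (row=0, col=0) -> (row=0, col=1)
  < (left): (row=0, col=1) -> (row=0, col=0)
  > (right): (row=0, col=0) -> (row=0, col=1)
  > (right): (row=0, col=1) -> (row=0, col=2)
Final: (row=0, col=2)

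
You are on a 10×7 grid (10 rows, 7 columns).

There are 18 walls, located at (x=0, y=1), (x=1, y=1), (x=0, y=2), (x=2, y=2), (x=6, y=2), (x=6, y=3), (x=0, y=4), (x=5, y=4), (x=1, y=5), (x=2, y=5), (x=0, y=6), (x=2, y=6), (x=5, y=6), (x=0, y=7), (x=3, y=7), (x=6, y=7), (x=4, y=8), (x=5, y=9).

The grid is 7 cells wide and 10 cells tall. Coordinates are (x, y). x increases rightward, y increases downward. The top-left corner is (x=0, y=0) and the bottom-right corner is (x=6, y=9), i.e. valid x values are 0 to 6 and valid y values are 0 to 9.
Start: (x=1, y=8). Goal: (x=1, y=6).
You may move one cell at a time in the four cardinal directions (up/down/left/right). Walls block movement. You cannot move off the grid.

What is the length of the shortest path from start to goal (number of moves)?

BFS from (x=1, y=8) until reaching (x=1, y=6):
  Distance 0: (x=1, y=8)
  Distance 1: (x=1, y=7), (x=0, y=8), (x=2, y=8), (x=1, y=9)
  Distance 2: (x=1, y=6), (x=2, y=7), (x=3, y=8), (x=0, y=9), (x=2, y=9)  <- goal reached here
One shortest path (2 moves): (x=1, y=8) -> (x=1, y=7) -> (x=1, y=6)

Answer: Shortest path length: 2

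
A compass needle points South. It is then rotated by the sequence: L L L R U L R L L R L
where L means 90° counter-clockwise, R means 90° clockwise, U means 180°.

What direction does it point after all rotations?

Start: South
  L (left (90° counter-clockwise)) -> East
  L (left (90° counter-clockwise)) -> North
  L (left (90° counter-clockwise)) -> West
  R (right (90° clockwise)) -> North
  U (U-turn (180°)) -> South
  L (left (90° counter-clockwise)) -> East
  R (right (90° clockwise)) -> South
  L (left (90° counter-clockwise)) -> East
  L (left (90° counter-clockwise)) -> North
  R (right (90° clockwise)) -> East
  L (left (90° counter-clockwise)) -> North
Final: North

Answer: Final heading: North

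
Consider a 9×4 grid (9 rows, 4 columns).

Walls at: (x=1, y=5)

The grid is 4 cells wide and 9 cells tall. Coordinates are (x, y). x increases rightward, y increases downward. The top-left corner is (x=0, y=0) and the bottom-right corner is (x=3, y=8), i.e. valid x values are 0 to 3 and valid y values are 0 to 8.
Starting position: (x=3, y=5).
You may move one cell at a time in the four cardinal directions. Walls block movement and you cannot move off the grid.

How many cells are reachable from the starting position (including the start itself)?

Answer: Reachable cells: 35

Derivation:
BFS flood-fill from (x=3, y=5):
  Distance 0: (x=3, y=5)
  Distance 1: (x=3, y=4), (x=2, y=5), (x=3, y=6)
  Distance 2: (x=3, y=3), (x=2, y=4), (x=2, y=6), (x=3, y=7)
  Distance 3: (x=3, y=2), (x=2, y=3), (x=1, y=4), (x=1, y=6), (x=2, y=7), (x=3, y=8)
  Distance 4: (x=3, y=1), (x=2, y=2), (x=1, y=3), (x=0, y=4), (x=0, y=6), (x=1, y=7), (x=2, y=8)
  Distance 5: (x=3, y=0), (x=2, y=1), (x=1, y=2), (x=0, y=3), (x=0, y=5), (x=0, y=7), (x=1, y=8)
  Distance 6: (x=2, y=0), (x=1, y=1), (x=0, y=2), (x=0, y=8)
  Distance 7: (x=1, y=0), (x=0, y=1)
  Distance 8: (x=0, y=0)
Total reachable: 35 (grid has 35 open cells total)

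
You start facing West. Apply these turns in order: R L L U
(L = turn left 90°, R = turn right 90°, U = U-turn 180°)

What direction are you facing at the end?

Start: West
  R (right (90° clockwise)) -> North
  L (left (90° counter-clockwise)) -> West
  L (left (90° counter-clockwise)) -> South
  U (U-turn (180°)) -> North
Final: North

Answer: Final heading: North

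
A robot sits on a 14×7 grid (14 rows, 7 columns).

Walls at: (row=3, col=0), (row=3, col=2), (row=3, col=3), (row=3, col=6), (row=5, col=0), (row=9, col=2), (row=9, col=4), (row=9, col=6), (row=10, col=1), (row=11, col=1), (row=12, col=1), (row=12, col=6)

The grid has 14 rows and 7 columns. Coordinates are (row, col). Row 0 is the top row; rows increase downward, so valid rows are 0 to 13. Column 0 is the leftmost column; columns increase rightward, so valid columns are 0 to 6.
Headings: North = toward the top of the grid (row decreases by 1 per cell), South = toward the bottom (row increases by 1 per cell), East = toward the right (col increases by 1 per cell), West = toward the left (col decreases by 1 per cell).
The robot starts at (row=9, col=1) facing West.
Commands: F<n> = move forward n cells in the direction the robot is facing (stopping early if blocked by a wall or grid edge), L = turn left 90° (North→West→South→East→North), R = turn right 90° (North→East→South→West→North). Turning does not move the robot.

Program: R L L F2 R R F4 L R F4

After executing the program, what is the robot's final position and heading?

Start: (row=9, col=1), facing West
  R: turn right, now facing North
  L: turn left, now facing West
  L: turn left, now facing South
  F2: move forward 0/2 (blocked), now at (row=9, col=1)
  R: turn right, now facing West
  R: turn right, now facing North
  F4: move forward 4, now at (row=5, col=1)
  L: turn left, now facing West
  R: turn right, now facing North
  F4: move forward 4, now at (row=1, col=1)
Final: (row=1, col=1), facing North

Answer: Final position: (row=1, col=1), facing North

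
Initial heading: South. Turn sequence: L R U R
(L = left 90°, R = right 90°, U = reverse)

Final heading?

Answer: Final heading: East

Derivation:
Start: South
  L (left (90° counter-clockwise)) -> East
  R (right (90° clockwise)) -> South
  U (U-turn (180°)) -> North
  R (right (90° clockwise)) -> East
Final: East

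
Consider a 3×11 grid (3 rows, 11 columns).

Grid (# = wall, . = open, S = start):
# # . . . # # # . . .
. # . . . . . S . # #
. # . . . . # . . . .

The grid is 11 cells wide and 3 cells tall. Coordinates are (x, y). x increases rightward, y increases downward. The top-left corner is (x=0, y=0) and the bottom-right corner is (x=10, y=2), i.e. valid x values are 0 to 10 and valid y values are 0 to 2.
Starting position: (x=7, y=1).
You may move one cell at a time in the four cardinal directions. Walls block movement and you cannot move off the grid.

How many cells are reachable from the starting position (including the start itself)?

Answer: Reachable cells: 21

Derivation:
BFS flood-fill from (x=7, y=1):
  Distance 0: (x=7, y=1)
  Distance 1: (x=6, y=1), (x=8, y=1), (x=7, y=2)
  Distance 2: (x=8, y=0), (x=5, y=1), (x=8, y=2)
  Distance 3: (x=9, y=0), (x=4, y=1), (x=5, y=2), (x=9, y=2)
  Distance 4: (x=4, y=0), (x=10, y=0), (x=3, y=1), (x=4, y=2), (x=10, y=2)
  Distance 5: (x=3, y=0), (x=2, y=1), (x=3, y=2)
  Distance 6: (x=2, y=0), (x=2, y=2)
Total reachable: 21 (grid has 23 open cells total)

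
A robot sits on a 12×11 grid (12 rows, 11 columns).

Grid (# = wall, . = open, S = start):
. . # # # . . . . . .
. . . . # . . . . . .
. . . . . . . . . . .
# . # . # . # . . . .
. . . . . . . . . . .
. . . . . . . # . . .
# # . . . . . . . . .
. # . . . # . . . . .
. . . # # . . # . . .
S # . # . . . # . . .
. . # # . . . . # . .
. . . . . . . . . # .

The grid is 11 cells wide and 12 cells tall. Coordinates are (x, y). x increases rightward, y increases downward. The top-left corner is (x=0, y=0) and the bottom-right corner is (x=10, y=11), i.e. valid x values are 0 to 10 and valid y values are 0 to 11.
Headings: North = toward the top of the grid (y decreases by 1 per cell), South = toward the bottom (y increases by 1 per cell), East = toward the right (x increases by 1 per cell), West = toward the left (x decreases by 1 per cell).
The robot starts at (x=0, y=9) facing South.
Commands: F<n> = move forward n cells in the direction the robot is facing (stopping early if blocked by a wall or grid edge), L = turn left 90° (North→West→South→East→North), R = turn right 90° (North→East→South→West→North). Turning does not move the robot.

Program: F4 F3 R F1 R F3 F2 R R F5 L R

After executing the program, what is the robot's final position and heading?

Answer: Final position: (x=0, y=11), facing South

Derivation:
Start: (x=0, y=9), facing South
  F4: move forward 2/4 (blocked), now at (x=0, y=11)
  F3: move forward 0/3 (blocked), now at (x=0, y=11)
  R: turn right, now facing West
  F1: move forward 0/1 (blocked), now at (x=0, y=11)
  R: turn right, now facing North
  F3: move forward 3, now at (x=0, y=8)
  F2: move forward 1/2 (blocked), now at (x=0, y=7)
  R: turn right, now facing East
  R: turn right, now facing South
  F5: move forward 4/5 (blocked), now at (x=0, y=11)
  L: turn left, now facing East
  R: turn right, now facing South
Final: (x=0, y=11), facing South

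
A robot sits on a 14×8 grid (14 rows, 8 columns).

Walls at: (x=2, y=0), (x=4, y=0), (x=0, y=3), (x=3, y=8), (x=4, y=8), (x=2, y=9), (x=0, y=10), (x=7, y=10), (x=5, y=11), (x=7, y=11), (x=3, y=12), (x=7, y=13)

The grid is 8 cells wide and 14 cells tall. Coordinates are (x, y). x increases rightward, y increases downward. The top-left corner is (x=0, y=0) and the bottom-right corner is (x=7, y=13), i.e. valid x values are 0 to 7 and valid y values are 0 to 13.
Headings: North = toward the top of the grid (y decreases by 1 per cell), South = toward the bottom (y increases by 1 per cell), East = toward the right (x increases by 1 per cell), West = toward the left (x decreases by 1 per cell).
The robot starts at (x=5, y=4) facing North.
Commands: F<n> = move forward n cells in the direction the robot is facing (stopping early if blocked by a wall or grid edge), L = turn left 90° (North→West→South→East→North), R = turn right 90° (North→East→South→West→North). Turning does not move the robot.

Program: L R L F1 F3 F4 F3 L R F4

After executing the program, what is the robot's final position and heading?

Start: (x=5, y=4), facing North
  L: turn left, now facing West
  R: turn right, now facing North
  L: turn left, now facing West
  F1: move forward 1, now at (x=4, y=4)
  F3: move forward 3, now at (x=1, y=4)
  F4: move forward 1/4 (blocked), now at (x=0, y=4)
  F3: move forward 0/3 (blocked), now at (x=0, y=4)
  L: turn left, now facing South
  R: turn right, now facing West
  F4: move forward 0/4 (blocked), now at (x=0, y=4)
Final: (x=0, y=4), facing West

Answer: Final position: (x=0, y=4), facing West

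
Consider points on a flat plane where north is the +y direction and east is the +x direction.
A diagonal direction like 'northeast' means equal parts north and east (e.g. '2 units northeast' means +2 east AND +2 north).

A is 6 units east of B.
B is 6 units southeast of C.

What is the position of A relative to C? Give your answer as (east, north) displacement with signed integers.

Place C at the origin (east=0, north=0).
  B is 6 units southeast of C: delta (east=+6, north=-6); B at (east=6, north=-6).
  A is 6 units east of B: delta (east=+6, north=+0); A at (east=12, north=-6).
Therefore A relative to C: (east=12, north=-6).

Answer: A is at (east=12, north=-6) relative to C.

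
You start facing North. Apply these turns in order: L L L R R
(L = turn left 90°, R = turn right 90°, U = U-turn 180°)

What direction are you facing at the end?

Start: North
  L (left (90° counter-clockwise)) -> West
  L (left (90° counter-clockwise)) -> South
  L (left (90° counter-clockwise)) -> East
  R (right (90° clockwise)) -> South
  R (right (90° clockwise)) -> West
Final: West

Answer: Final heading: West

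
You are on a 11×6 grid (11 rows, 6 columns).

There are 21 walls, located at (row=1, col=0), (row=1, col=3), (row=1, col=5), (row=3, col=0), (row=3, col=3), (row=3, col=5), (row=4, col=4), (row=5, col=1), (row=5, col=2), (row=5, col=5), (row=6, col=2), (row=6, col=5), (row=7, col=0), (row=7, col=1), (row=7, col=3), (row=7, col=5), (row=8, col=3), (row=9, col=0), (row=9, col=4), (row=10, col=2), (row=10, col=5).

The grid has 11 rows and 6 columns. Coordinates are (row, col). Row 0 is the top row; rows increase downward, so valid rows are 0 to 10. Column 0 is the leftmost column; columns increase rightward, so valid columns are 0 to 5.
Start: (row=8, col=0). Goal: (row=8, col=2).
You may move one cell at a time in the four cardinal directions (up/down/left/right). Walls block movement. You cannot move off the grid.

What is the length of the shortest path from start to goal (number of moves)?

Answer: Shortest path length: 2

Derivation:
BFS from (row=8, col=0) until reaching (row=8, col=2):
  Distance 0: (row=8, col=0)
  Distance 1: (row=8, col=1)
  Distance 2: (row=8, col=2), (row=9, col=1)  <- goal reached here
One shortest path (2 moves): (row=8, col=0) -> (row=8, col=1) -> (row=8, col=2)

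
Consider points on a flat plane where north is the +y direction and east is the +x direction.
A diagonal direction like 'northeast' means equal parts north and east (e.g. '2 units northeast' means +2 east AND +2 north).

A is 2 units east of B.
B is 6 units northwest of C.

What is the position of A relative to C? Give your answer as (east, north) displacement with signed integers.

Answer: A is at (east=-4, north=6) relative to C.

Derivation:
Place C at the origin (east=0, north=0).
  B is 6 units northwest of C: delta (east=-6, north=+6); B at (east=-6, north=6).
  A is 2 units east of B: delta (east=+2, north=+0); A at (east=-4, north=6).
Therefore A relative to C: (east=-4, north=6).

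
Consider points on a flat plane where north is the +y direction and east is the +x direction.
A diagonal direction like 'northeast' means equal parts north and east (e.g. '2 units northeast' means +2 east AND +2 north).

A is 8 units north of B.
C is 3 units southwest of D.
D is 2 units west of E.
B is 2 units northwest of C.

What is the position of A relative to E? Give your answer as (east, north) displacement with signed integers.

Answer: A is at (east=-7, north=7) relative to E.

Derivation:
Place E at the origin (east=0, north=0).
  D is 2 units west of E: delta (east=-2, north=+0); D at (east=-2, north=0).
  C is 3 units southwest of D: delta (east=-3, north=-3); C at (east=-5, north=-3).
  B is 2 units northwest of C: delta (east=-2, north=+2); B at (east=-7, north=-1).
  A is 8 units north of B: delta (east=+0, north=+8); A at (east=-7, north=7).
Therefore A relative to E: (east=-7, north=7).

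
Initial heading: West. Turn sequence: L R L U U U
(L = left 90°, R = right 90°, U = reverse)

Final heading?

Answer: Final heading: North

Derivation:
Start: West
  L (left (90° counter-clockwise)) -> South
  R (right (90° clockwise)) -> West
  L (left (90° counter-clockwise)) -> South
  U (U-turn (180°)) -> North
  U (U-turn (180°)) -> South
  U (U-turn (180°)) -> North
Final: North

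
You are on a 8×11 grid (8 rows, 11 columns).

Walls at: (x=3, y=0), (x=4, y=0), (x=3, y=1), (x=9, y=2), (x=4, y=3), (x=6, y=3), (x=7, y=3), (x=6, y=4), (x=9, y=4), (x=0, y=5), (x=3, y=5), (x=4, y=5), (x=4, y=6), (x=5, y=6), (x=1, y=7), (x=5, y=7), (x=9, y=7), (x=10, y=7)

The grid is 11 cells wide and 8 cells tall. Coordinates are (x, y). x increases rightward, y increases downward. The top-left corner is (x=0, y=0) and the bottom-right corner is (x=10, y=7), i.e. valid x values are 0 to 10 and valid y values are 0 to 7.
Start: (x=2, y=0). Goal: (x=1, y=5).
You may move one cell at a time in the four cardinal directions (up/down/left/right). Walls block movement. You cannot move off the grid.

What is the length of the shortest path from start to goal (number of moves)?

BFS from (x=2, y=0) until reaching (x=1, y=5):
  Distance 0: (x=2, y=0)
  Distance 1: (x=1, y=0), (x=2, y=1)
  Distance 2: (x=0, y=0), (x=1, y=1), (x=2, y=2)
  Distance 3: (x=0, y=1), (x=1, y=2), (x=3, y=2), (x=2, y=3)
  Distance 4: (x=0, y=2), (x=4, y=2), (x=1, y=3), (x=3, y=3), (x=2, y=4)
  Distance 5: (x=4, y=1), (x=5, y=2), (x=0, y=3), (x=1, y=4), (x=3, y=4), (x=2, y=5)
  Distance 6: (x=5, y=1), (x=6, y=2), (x=5, y=3), (x=0, y=4), (x=4, y=4), (x=1, y=5), (x=2, y=6)  <- goal reached here
One shortest path (6 moves): (x=2, y=0) -> (x=1, y=0) -> (x=1, y=1) -> (x=1, y=2) -> (x=1, y=3) -> (x=1, y=4) -> (x=1, y=5)

Answer: Shortest path length: 6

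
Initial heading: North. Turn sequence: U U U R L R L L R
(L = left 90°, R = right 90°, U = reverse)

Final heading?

Start: North
  U (U-turn (180°)) -> South
  U (U-turn (180°)) -> North
  U (U-turn (180°)) -> South
  R (right (90° clockwise)) -> West
  L (left (90° counter-clockwise)) -> South
  R (right (90° clockwise)) -> West
  L (left (90° counter-clockwise)) -> South
  L (left (90° counter-clockwise)) -> East
  R (right (90° clockwise)) -> South
Final: South

Answer: Final heading: South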